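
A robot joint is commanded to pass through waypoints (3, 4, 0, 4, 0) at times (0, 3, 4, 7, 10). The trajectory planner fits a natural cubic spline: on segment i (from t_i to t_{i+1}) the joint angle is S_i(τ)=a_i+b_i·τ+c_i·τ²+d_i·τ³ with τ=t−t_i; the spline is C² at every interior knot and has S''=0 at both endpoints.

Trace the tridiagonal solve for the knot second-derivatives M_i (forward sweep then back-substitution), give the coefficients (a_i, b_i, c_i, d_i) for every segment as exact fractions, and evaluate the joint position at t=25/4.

  seg 0: a=3 b=175/76 c=0 d=-449/2052
  seg 1: a=4 b=-137/38 c=-449/228 d=359/228
  seg 2: a=0 b=-643/228 c=157/57 d=-937/2052
  seg 3: a=4 b=157/114 c=-103/76 d=103/684
S(25/4) = 11661/4864

Δ: Δ0=1/3, Δ1=-4, Δ2=4/3, Δ3=-4/3
row 1: diag=8, rhs=-26; c'=1/8, d'=-13/4
row 2: denom=8−1·1/8=63/8; d'=(32−1·-13/4)/(63/8)=94/21
row 3: denom=12−3·8/21=76/7; d'=(-16−3·94/21)/(76/7)=-103/38
back: M3=-103/38
back: M2=94/21−8/21·-103/38=314/57
back: M1=-13/4−1/8·314/57=-449/114
M: M0=0, M1=-449/114, M2=314/57, M3=-103/38, M4=0
seg 0: a=3, c=M0/2=0, d=(M1−M0)/(6·3)=-449/2052, b=Δ0−h0·(2M0+M1)/6=175/76
seg 1: a=4, c=M1/2=-449/228, d=(M2−M1)/(6·1)=359/228, b=Δ1−h1·(2M1+M2)/6=-137/38
seg 2: a=0, c=M2/2=157/57, d=(M3−M2)/(6·3)=-937/2052, b=Δ2−h2·(2M2+M3)/6=-643/228
seg 3: a=4, c=M3/2=-103/76, d=(M4−M3)/(6·3)=103/684, b=Δ3−h3·(2M3+M4)/6=157/114
t_q=25/4 → seg 2, τ=9/4; S=0+-643/228·τ+157/57·τ²+-937/2052·τ³=11661/4864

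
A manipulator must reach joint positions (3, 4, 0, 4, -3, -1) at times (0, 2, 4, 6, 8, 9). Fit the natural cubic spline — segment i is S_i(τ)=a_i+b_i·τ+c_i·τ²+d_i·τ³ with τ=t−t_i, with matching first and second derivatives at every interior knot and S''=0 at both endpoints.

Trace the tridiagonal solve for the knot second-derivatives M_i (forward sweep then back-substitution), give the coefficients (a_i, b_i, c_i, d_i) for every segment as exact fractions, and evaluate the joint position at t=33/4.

Δ: Δ0=1/2, Δ1=-2, Δ2=2, Δ3=-7/2, Δ4=2
row 1: diag=8, rhs=-15; c'=1/4, d'=-15/8
row 2: denom=8−2·1/4=15/2; d'=(24−2·-15/8)/(15/2)=37/10
row 3: denom=8−2·4/15=112/15; d'=(-33−2·37/10)/(112/15)=-303/56
row 4: denom=6−2·15/56=153/28; d'=(33−2·-303/56)/(153/28)=409/51
back: M4=409/51
back: M3=-303/56−15/56·409/51=-257/34
back: M2=37/10−4/15·-257/34=583/102
back: M1=-15/8−1/4·583/102=-337/102
M: M0=0, M1=-337/102, M2=583/102, M3=-257/34, M4=409/51, M5=0
seg 0: a=3, c=M0/2=0, d=(M1−M0)/(6·2)=-337/1224, b=Δ0−h0·(2M0+M1)/6=245/153
seg 1: a=4, c=M1/2=-337/204, d=(M2−M1)/(6·2)=115/153, b=Δ1−h1·(2M1+M2)/6=-521/306
seg 2: a=0, c=M2/2=583/204, d=(M3−M2)/(6·2)=-677/612, b=Δ2−h2·(2M2+M3)/6=217/306
seg 3: a=4, c=M3/2=-257/68, d=(M4−M3)/(6·2)=1589/1224, b=Δ3−h3·(2M3+M4)/6=-347/306
seg 4: a=-3, c=M4/2=409/102, d=(M5−M4)/(6·1)=-409/306, b=Δ4−h4·(2M4+M5)/6=-103/153
t_q=33/4 → seg 4, τ=1/4; S=-3+-103/153·τ+409/102·τ²+-409/306·τ³=-19183/6528

  seg 0: a=3 b=245/153 c=0 d=-337/1224
  seg 1: a=4 b=-521/306 c=-337/204 d=115/153
  seg 2: a=0 b=217/306 c=583/204 d=-677/612
  seg 3: a=4 b=-347/306 c=-257/68 d=1589/1224
  seg 4: a=-3 b=-103/153 c=409/102 d=-409/306
S(33/4) = -19183/6528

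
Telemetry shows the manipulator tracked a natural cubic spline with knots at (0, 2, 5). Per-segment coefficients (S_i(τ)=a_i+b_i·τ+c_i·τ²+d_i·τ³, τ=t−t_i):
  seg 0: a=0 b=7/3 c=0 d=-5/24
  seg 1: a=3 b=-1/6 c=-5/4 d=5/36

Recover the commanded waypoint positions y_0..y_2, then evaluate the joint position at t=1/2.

y_0 = S_0(0) = a_0 = 0
y_1 = S_1(0) = a_1 = 3
y_2 = S_1(3) = -5
t_q=1/2 is in segment 0 (τ=1/2); S_0(τ)=73/64

y_0=0 y_1=3 y_2=-5
S(1/2) = 73/64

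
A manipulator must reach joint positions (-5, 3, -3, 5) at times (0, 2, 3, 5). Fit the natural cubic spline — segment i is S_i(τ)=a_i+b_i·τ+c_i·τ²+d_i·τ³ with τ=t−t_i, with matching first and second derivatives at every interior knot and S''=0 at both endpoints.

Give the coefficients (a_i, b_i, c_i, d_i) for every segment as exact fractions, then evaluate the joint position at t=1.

  seg 0: a=-5 b=8 c=0 d=-1
  seg 1: a=3 b=-4 c=-6 d=4
  seg 2: a=-3 b=-4 c=6 d=-1
S(1) = 2

Δ: Δ0=4, Δ1=-6, Δ2=4
row 1: diag=6, rhs=-60; c'=1/6, d'=-10
row 2: denom=6−1·1/6=35/6; d'=(60−1·-10)/(35/6)=12
back: M2=12
back: M1=-10−1/6·12=-12
M: M0=0, M1=-12, M2=12, M3=0
seg 0: a=-5, c=M0/2=0, d=(M1−M0)/(6·2)=-1, b=Δ0−h0·(2M0+M1)/6=8
seg 1: a=3, c=M1/2=-6, d=(M2−M1)/(6·1)=4, b=Δ1−h1·(2M1+M2)/6=-4
seg 2: a=-3, c=M2/2=6, d=(M3−M2)/(6·2)=-1, b=Δ2−h2·(2M2+M3)/6=-4
t_q=1 → seg 0, τ=1; S=-5+8·τ+0·τ²+-1·τ³=2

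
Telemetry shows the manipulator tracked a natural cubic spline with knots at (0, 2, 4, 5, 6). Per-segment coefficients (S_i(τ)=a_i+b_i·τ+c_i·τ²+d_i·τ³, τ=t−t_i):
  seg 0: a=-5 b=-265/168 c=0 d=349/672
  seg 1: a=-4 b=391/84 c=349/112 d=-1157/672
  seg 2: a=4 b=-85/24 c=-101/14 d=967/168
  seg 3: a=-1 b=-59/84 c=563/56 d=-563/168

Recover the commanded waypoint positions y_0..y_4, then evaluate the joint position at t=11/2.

y_0=-5 y_1=-4 y_2=4 y_3=-1 y_4=5
S(11/2) = 333/448

y_0 = S_0(0) = a_0 = -5
y_1 = S_1(0) = a_1 = -4
y_2 = S_2(0) = a_2 = 4
y_3 = S_3(0) = a_3 = -1
y_4 = S_3(1) = 5
t_q=11/2 is in segment 3 (τ=1/2); S_3(τ)=333/448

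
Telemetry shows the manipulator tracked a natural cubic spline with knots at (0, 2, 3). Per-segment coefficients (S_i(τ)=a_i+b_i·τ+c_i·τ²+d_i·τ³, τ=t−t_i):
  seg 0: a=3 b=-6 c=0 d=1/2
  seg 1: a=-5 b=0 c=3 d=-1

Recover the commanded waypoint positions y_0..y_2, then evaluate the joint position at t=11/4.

y_0 = S_0(0) = a_0 = 3
y_1 = S_1(0) = a_1 = -5
y_2 = S_1(1) = -3
t_q=11/4 is in segment 1 (τ=3/4); S_1(τ)=-239/64

y_0=3 y_1=-5 y_2=-3
S(11/4) = -239/64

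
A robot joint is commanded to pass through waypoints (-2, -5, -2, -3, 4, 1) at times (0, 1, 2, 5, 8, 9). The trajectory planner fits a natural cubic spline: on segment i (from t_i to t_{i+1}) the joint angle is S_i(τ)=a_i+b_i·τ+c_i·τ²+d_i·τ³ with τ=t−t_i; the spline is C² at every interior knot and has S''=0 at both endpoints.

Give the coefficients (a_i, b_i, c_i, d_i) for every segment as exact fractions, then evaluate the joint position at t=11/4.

Δ: Δ0=-3, Δ1=3, Δ2=-1/3, Δ3=7/3, Δ4=-3
row 1: diag=4, rhs=36; c'=1/4, d'=9
row 2: denom=8−1·1/4=31/4; d'=(-20−1·9)/(31/4)=-116/31
row 3: denom=12−3·12/31=336/31; d'=(16−3·-116/31)/(336/31)=211/84
row 4: denom=8−3·31/112=803/112; d'=(-32−3·211/84)/(803/112)=-4428/803
back: M4=-4428/803
back: M3=211/84−31/112·-4428/803=9728/2409
back: M2=-116/31−12/31·9728/2409=-4260/803
back: M1=9−1/4·-4260/803=8292/803
M: M0=0, M1=8292/803, M2=-4260/803, M3=9728/2409, M4=-4428/803, M5=0
seg 0: a=-2, c=M0/2=0, d=(M1−M0)/(6·1)=1382/803, b=Δ0−h0·(2M0+M1)/6=-3791/803
seg 1: a=-5, c=M1/2=4146/803, d=(M2−M1)/(6·1)=-2092/803, b=Δ1−h1·(2M1+M2)/6=355/803
seg 2: a=-2, c=M2/2=-2130/803, d=(M3−M2)/(6·3)=11254/21681, b=Δ2−h2·(2M2+M3)/6=2371/803
seg 3: a=-3, c=M3/2=4864/2409, d=(M4−M3)/(6·3)=-1046/1971, b=Δ3−h3·(2M3+M4)/6=845/803
seg 4: a=4, c=M4/2=-2214/803, d=(M5−M4)/(6·1)=738/803, b=Δ4−h4·(2M4+M5)/6=-933/803
t_q=11/4 → seg 2, τ=3/4; S=-2+2371/803·τ+-2130/803·τ²+11254/21681·τ³=-27201/25696

  seg 0: a=-2 b=-3791/803 c=0 d=1382/803
  seg 1: a=-5 b=355/803 c=4146/803 d=-2092/803
  seg 2: a=-2 b=2371/803 c=-2130/803 d=11254/21681
  seg 3: a=-3 b=845/803 c=4864/2409 d=-1046/1971
  seg 4: a=4 b=-933/803 c=-2214/803 d=738/803
S(11/4) = -27201/25696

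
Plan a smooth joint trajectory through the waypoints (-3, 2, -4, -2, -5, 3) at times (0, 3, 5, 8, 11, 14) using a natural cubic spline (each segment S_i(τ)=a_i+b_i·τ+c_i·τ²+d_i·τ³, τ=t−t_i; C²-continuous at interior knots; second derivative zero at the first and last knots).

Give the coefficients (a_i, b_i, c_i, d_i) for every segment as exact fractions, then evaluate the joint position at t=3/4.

Δ: Δ0=5/3, Δ1=-3, Δ2=2/3, Δ3=-1, Δ4=8/3
row 1: diag=10, rhs=-28; c'=1/5, d'=-14/5
row 2: denom=10−2·1/5=48/5; d'=(22−2·-14/5)/(48/5)=23/8
row 3: denom=12−3·5/16=177/16; d'=(-10−3·23/8)/(177/16)=-298/177
row 4: denom=12−3·16/59=660/59; d'=(22−3·-298/177)/(660/59)=133/55
back: M4=133/55
back: M3=-298/177−16/59·133/55=-386/165
back: M2=23/8−5/16·-386/165=119/33
back: M1=-14/5−1/5·119/33=-581/165
M: M0=0, M1=-581/165, M2=119/33, M3=-386/165, M4=133/55, M5=0
seg 0: a=-3, c=M0/2=0, d=(M1−M0)/(6·3)=-581/2970, b=Δ0−h0·(2M0+M1)/6=377/110
seg 1: a=2, c=M1/2=-581/330, d=(M2−M1)/(6·2)=98/165, b=Δ1−h1·(2M1+M2)/6=-102/55
seg 2: a=-4, c=M2/2=119/66, d=(M3−M2)/(6·3)=-109/330, b=Δ2−h2·(2M2+M3)/6=-292/165
seg 3: a=-2, c=M3/2=-193/165, d=(M4−M3)/(6·3)=157/594, b=Δ3−h3·(2M3+M4)/6=43/330
seg 4: a=-5, c=M4/2=133/110, d=(M5−M4)/(6·3)=-133/990, b=Δ4−h4·(2M4+M5)/6=41/165
t_q=3/4 → seg 0, τ=3/4; S=-3+377/110·τ+0·τ²+-581/2970·τ³=-721/1408

  seg 0: a=-3 b=377/110 c=0 d=-581/2970
  seg 1: a=2 b=-102/55 c=-581/330 d=98/165
  seg 2: a=-4 b=-292/165 c=119/66 d=-109/330
  seg 3: a=-2 b=43/330 c=-193/165 d=157/594
  seg 4: a=-5 b=41/165 c=133/110 d=-133/990
S(3/4) = -721/1408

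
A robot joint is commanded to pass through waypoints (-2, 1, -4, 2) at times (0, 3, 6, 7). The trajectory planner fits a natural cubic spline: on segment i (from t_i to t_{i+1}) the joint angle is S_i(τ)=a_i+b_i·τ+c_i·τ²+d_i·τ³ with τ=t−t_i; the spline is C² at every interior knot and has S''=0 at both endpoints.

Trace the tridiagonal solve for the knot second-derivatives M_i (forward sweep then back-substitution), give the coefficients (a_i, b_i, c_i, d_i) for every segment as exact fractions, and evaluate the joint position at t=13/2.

Δ: Δ0=1, Δ1=-5/3, Δ2=6
row 1: diag=12, rhs=-16; c'=1/4, d'=-4/3
row 2: denom=8−3·1/4=29/4; d'=(46−3·-4/3)/(29/4)=200/29
back: M2=200/29
back: M1=-4/3−1/4·200/29=-266/87
M: M0=0, M1=-266/87, M2=200/29, M3=0
seg 0: a=-2, c=M0/2=0, d=(M1−M0)/(6·3)=-133/783, b=Δ0−h0·(2M0+M1)/6=220/87
seg 1: a=1, c=M1/2=-133/87, d=(M2−M1)/(6·3)=433/783, b=Δ1−h1·(2M1+M2)/6=-179/87
seg 2: a=-4, c=M2/2=100/29, d=(M3−M2)/(6·1)=-100/87, b=Δ2−h2·(2M2+M3)/6=322/87
t_q=13/2 → seg 2, τ=1/2; S=-4+322/87·τ+100/29·τ²+-100/87·τ³=-83/58

  seg 0: a=-2 b=220/87 c=0 d=-133/783
  seg 1: a=1 b=-179/87 c=-133/87 d=433/783
  seg 2: a=-4 b=322/87 c=100/29 d=-100/87
S(13/2) = -83/58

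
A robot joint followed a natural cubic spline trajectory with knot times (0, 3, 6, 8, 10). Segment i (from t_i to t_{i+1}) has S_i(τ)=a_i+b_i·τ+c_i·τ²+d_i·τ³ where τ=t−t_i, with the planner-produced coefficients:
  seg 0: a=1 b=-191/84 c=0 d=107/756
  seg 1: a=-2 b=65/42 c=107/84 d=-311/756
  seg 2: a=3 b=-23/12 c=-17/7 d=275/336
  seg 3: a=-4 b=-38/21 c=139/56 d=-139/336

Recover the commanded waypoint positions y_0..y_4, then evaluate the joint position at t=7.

y_0=1 y_1=-2 y_2=3 y_3=-4 y_4=-1
S(7) = -59/112

y_0 = S_0(0) = a_0 = 1
y_1 = S_1(0) = a_1 = -2
y_2 = S_2(0) = a_2 = 3
y_3 = S_3(0) = a_3 = -4
y_4 = S_3(2) = -1
t_q=7 is in segment 2 (τ=1); S_2(τ)=-59/112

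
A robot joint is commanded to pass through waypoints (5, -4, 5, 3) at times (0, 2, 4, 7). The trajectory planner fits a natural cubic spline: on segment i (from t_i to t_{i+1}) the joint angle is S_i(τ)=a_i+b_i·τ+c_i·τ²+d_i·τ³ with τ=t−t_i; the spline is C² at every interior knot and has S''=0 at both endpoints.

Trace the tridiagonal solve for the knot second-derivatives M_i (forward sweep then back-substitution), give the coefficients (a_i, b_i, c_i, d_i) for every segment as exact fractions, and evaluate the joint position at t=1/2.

  seg 0: a=5 b=-407/57 c=0 d=301/456
  seg 1: a=-4 b=89/114 c=301/76 d=-479/456
  seg 2: a=5 b=229/57 c=-89/38 d=89/342
S(1/2) = 1839/1216

Δ: Δ0=-9/2, Δ1=9/2, Δ2=-2/3
row 1: diag=8, rhs=54; c'=1/4, d'=27/4
row 2: denom=10−2·1/4=19/2; d'=(-31−2·27/4)/(19/2)=-89/19
back: M2=-89/19
back: M1=27/4−1/4·-89/19=301/38
M: M0=0, M1=301/38, M2=-89/19, M3=0
seg 0: a=5, c=M0/2=0, d=(M1−M0)/(6·2)=301/456, b=Δ0−h0·(2M0+M1)/6=-407/57
seg 1: a=-4, c=M1/2=301/76, d=(M2−M1)/(6·2)=-479/456, b=Δ1−h1·(2M1+M2)/6=89/114
seg 2: a=5, c=M2/2=-89/38, d=(M3−M2)/(6·3)=89/342, b=Δ2−h2·(2M2+M3)/6=229/57
t_q=1/2 → seg 0, τ=1/2; S=5+-407/57·τ+0·τ²+301/456·τ³=1839/1216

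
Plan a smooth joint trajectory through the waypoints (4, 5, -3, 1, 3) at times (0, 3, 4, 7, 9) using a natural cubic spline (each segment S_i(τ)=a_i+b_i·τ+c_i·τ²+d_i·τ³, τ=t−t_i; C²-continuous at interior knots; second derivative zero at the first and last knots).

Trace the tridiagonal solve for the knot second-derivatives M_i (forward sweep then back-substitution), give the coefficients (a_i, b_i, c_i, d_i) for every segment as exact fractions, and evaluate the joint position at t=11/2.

Δ: Δ0=1/3, Δ1=-8, Δ2=4/3, Δ3=1
row 1: diag=8, rhs=-50; c'=1/8, d'=-25/4
row 2: denom=8−1·1/8=63/8; d'=(56−1·-25/4)/(63/8)=166/21
row 3: denom=10−3·8/21=62/7; d'=(-2−3·166/21)/(62/7)=-90/31
back: M3=-90/31
back: M2=166/21−8/21·-90/31=838/93
back: M1=-25/4−1/8·838/93=-686/93
M: M0=0, M1=-686/93, M2=838/93, M3=-90/31, M4=0
seg 0: a=4, c=M0/2=0, d=(M1−M0)/(6·3)=-343/837, b=Δ0−h0·(2M0+M1)/6=374/93
seg 1: a=5, c=M1/2=-343/93, d=(M2−M1)/(6·1)=254/93, b=Δ1−h1·(2M1+M2)/6=-655/93
seg 2: a=-3, c=M2/2=419/93, d=(M3−M2)/(6·3)=-554/837, b=Δ2−h2·(2M2+M3)/6=-193/31
seg 3: a=1, c=M3/2=-45/31, d=(M4−M3)/(6·2)=15/62, b=Δ3−h3·(2M3+M4)/6=91/31
t_q=11/2 → seg 2, τ=3/2; S=-3+-193/31·τ+419/93·τ²+-554/837·τ³=-275/62

  seg 0: a=4 b=374/93 c=0 d=-343/837
  seg 1: a=5 b=-655/93 c=-343/93 d=254/93
  seg 2: a=-3 b=-193/31 c=419/93 d=-554/837
  seg 3: a=1 b=91/31 c=-45/31 d=15/62
S(11/2) = -275/62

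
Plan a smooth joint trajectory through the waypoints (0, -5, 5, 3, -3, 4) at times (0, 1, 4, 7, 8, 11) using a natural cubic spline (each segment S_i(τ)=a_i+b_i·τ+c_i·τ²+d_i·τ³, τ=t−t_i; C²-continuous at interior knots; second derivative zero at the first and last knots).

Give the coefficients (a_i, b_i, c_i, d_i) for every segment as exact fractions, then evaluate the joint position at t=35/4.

  seg 0: a=0 b=-10174/1635 c=0 d=1999/1635
  seg 1: a=-5 b=-4177/1635 c=1999/545 d=-2788/4905
  seg 2: a=5 b=6713/1635 c=-789/545 d=-26/545
  seg 3: a=3 b=-1919/327 c=-1023/545 d=2854/1635
  seg 4: a=-3 b=-7171/1635 c=1831/545 d=-1831/4905
S(35/4) = -158953/34880

Δ: Δ0=-5, Δ1=10/3, Δ2=-2/3, Δ3=-6, Δ4=7/3
row 1: diag=8, rhs=50; c'=3/8, d'=25/4
row 2: denom=12−3·3/8=87/8; d'=(-24−3·25/4)/(87/8)=-114/29
row 3: denom=8−3·8/29=208/29; d'=(-32−3·-114/29)/(208/29)=-293/104
row 4: denom=8−1·29/208=1635/208; d'=(50−1·-293/104)/(1635/208)=3662/545
back: M4=3662/545
back: M3=-293/104−29/208·3662/545=-2046/545
back: M2=-114/29−8/29·-2046/545=-1578/545
back: M1=25/4−3/8·-1578/545=3998/545
M: M0=0, M1=3998/545, M2=-1578/545, M3=-2046/545, M4=3662/545, M5=0
seg 0: a=0, c=M0/2=0, d=(M1−M0)/(6·1)=1999/1635, b=Δ0−h0·(2M0+M1)/6=-10174/1635
seg 1: a=-5, c=M1/2=1999/545, d=(M2−M1)/(6·3)=-2788/4905, b=Δ1−h1·(2M1+M2)/6=-4177/1635
seg 2: a=5, c=M2/2=-789/545, d=(M3−M2)/(6·3)=-26/545, b=Δ2−h2·(2M2+M3)/6=6713/1635
seg 3: a=3, c=M3/2=-1023/545, d=(M4−M3)/(6·1)=2854/1635, b=Δ3−h3·(2M3+M4)/6=-1919/327
seg 4: a=-3, c=M4/2=1831/545, d=(M5−M4)/(6·3)=-1831/4905, b=Δ4−h4·(2M4+M5)/6=-7171/1635
t_q=35/4 → seg 4, τ=3/4; S=-3+-7171/1635·τ+1831/545·τ²+-1831/4905·τ³=-158953/34880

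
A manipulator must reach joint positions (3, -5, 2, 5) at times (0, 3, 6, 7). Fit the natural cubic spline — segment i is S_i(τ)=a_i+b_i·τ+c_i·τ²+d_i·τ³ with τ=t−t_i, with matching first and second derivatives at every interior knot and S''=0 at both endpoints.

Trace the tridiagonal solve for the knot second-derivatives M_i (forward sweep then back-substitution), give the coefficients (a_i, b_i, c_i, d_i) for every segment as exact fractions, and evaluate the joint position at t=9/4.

  seg 0: a=3 b=-346/87 c=0 d=38/261
  seg 1: a=-5 b=-4/87 c=38/29 d=-5/29
  seg 2: a=2 b=275/87 c=-7/29 d=7/87
S(9/4) = -3981/928

Δ: Δ0=-8/3, Δ1=7/3, Δ2=3
row 1: diag=12, rhs=30; c'=1/4, d'=5/2
row 2: denom=8−3·1/4=29/4; d'=(4−3·5/2)/(29/4)=-14/29
back: M2=-14/29
back: M1=5/2−1/4·-14/29=76/29
M: M0=0, M1=76/29, M2=-14/29, M3=0
seg 0: a=3, c=M0/2=0, d=(M1−M0)/(6·3)=38/261, b=Δ0−h0·(2M0+M1)/6=-346/87
seg 1: a=-5, c=M1/2=38/29, d=(M2−M1)/(6·3)=-5/29, b=Δ1−h1·(2M1+M2)/6=-4/87
seg 2: a=2, c=M2/2=-7/29, d=(M3−M2)/(6·1)=7/87, b=Δ2−h2·(2M2+M3)/6=275/87
t_q=9/4 → seg 0, τ=9/4; S=3+-346/87·τ+0·τ²+38/261·τ³=-3981/928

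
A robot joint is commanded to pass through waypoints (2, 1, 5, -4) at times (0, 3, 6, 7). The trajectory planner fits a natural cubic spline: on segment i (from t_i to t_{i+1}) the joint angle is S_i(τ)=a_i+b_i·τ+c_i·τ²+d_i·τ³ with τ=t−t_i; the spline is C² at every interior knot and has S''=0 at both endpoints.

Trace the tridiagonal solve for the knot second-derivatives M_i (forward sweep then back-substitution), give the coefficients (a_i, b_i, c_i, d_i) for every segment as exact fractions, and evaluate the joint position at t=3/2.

Δ: Δ0=-1/3, Δ1=4/3, Δ2=-9
row 1: diag=12, rhs=10; c'=1/4, d'=5/6
row 2: denom=8−3·1/4=29/4; d'=(-62−3·5/6)/(29/4)=-258/29
back: M2=-258/29
back: M1=5/6−1/4·-258/29=266/87
M: M0=0, M1=266/87, M2=-258/29, M3=0
seg 0: a=2, c=M0/2=0, d=(M1−M0)/(6·3)=133/783, b=Δ0−h0·(2M0+M1)/6=-54/29
seg 1: a=1, c=M1/2=133/87, d=(M2−M1)/(6·3)=-520/783, b=Δ1−h1·(2M1+M2)/6=79/29
seg 2: a=5, c=M2/2=-129/29, d=(M3−M2)/(6·1)=43/29, b=Δ2−h2·(2M2+M3)/6=-175/29
t_q=3/2 → seg 0, τ=3/2; S=2+-54/29·τ+0·τ²+133/783·τ³=-51/232

  seg 0: a=2 b=-54/29 c=0 d=133/783
  seg 1: a=1 b=79/29 c=133/87 d=-520/783
  seg 2: a=5 b=-175/29 c=-129/29 d=43/29
S(3/2) = -51/232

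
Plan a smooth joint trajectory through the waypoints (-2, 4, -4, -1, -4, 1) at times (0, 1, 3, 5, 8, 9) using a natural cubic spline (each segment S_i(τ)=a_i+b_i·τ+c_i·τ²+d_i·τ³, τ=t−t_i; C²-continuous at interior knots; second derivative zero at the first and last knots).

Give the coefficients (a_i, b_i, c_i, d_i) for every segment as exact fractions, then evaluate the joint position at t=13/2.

Δ: Δ0=6, Δ1=-4, Δ2=3/2, Δ3=-1, Δ4=5
row 1: diag=6, rhs=-60; c'=1/3, d'=-10
row 2: denom=8−2·1/3=22/3; d'=(33−2·-10)/(22/3)=159/22
row 3: denom=10−2·3/11=104/11; d'=(-15−2·159/22)/(104/11)=-81/26
row 4: denom=8−3·33/104=733/104; d'=(36−3·-81/26)/(733/104)=4716/733
back: M4=4716/733
back: M3=-81/26−33/104·4716/733=-3780/733
back: M2=159/22−3/11·-3780/733=12657/1466
back: M1=-10−1/3·12657/1466=-18879/1466
M: M0=0, M1=-18879/1466, M2=12657/1466, M3=-3780/733, M4=4716/733, M5=0
seg 0: a=-2, c=M0/2=0, d=(M1−M0)/(6·1)=-6293/2932, b=Δ0−h0·(2M0+M1)/6=23885/2932
seg 1: a=4, c=M1/2=-18879/2932, d=(M2−M1)/(6·2)=1314/733, b=Δ1−h1·(2M1+M2)/6=2503/1466
seg 2: a=-4, c=M2/2=12657/2932, d=(M3−M2)/(6·2)=-6739/5864, b=Δ2−h2·(2M2+M3)/6=-3719/1466
seg 3: a=-1, c=M3/2=-1890/733, d=(M4−M3)/(6·3)=472/733, b=Δ3−h3·(2M3+M4)/6=689/733
seg 4: a=-4, c=M4/2=2358/733, d=(M5−M4)/(6·1)=-786/733, b=Δ4−h4·(2M4+M5)/6=2093/733
t_q=13/2 → seg 3, τ=3/2; S=-1+689/733·τ+-1890/733·τ²+472/733·τ³=-2359/733

  seg 0: a=-2 b=23885/2932 c=0 d=-6293/2932
  seg 1: a=4 b=2503/1466 c=-18879/2932 d=1314/733
  seg 2: a=-4 b=-3719/1466 c=12657/2932 d=-6739/5864
  seg 3: a=-1 b=689/733 c=-1890/733 d=472/733
  seg 4: a=-4 b=2093/733 c=2358/733 d=-786/733
S(13/2) = -2359/733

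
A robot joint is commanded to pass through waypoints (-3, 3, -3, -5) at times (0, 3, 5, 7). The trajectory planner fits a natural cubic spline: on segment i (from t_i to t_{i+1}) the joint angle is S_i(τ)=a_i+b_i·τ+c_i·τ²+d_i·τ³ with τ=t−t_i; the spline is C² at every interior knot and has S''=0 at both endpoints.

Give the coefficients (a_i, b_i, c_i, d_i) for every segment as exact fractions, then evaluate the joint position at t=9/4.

  seg 0: a=-3 b=71/19 c=0 d=-11/57
  seg 1: a=3 b=-28/19 c=-33/19 d=37/76
  seg 2: a=-3 b=-49/19 c=45/38 d=-15/76
S(9/4) = 3903/1216

Δ: Δ0=2, Δ1=-3, Δ2=-1
row 1: diag=10, rhs=-30; c'=1/5, d'=-3
row 2: denom=8−2·1/5=38/5; d'=(12−2·-3)/(38/5)=45/19
back: M2=45/19
back: M1=-3−1/5·45/19=-66/19
M: M0=0, M1=-66/19, M2=45/19, M3=0
seg 0: a=-3, c=M0/2=0, d=(M1−M0)/(6·3)=-11/57, b=Δ0−h0·(2M0+M1)/6=71/19
seg 1: a=3, c=M1/2=-33/19, d=(M2−M1)/(6·2)=37/76, b=Δ1−h1·(2M1+M2)/6=-28/19
seg 2: a=-3, c=M2/2=45/38, d=(M3−M2)/(6·2)=-15/76, b=Δ2−h2·(2M2+M3)/6=-49/19
t_q=9/4 → seg 0, τ=9/4; S=-3+71/19·τ+0·τ²+-11/57·τ³=3903/1216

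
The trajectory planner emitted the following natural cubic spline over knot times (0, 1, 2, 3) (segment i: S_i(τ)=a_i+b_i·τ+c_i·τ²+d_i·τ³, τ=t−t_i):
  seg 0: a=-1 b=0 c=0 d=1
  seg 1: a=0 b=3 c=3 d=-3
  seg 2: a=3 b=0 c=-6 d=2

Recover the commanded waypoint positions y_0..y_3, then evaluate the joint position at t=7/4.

y_0=-1 y_1=0 y_2=3 y_3=-1
S(7/4) = 171/64

y_0 = S_0(0) = a_0 = -1
y_1 = S_1(0) = a_1 = 0
y_2 = S_2(0) = a_2 = 3
y_3 = S_2(1) = -1
t_q=7/4 is in segment 1 (τ=3/4); S_1(τ)=171/64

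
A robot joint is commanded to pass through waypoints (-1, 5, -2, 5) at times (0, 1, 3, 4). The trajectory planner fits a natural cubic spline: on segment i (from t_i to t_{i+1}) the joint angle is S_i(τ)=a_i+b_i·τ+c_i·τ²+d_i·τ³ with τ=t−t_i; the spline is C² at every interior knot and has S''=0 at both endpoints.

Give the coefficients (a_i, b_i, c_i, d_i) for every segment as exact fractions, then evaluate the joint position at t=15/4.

Δ: Δ0=6, Δ1=-7/2, Δ2=7
row 1: diag=6, rhs=-57; c'=1/3, d'=-19/2
row 2: denom=6−2·1/3=16/3; d'=(63−2·-19/2)/(16/3)=123/8
back: M2=123/8
back: M1=-19/2−1/3·123/8=-117/8
M: M0=0, M1=-117/8, M2=123/8, M3=0
seg 0: a=-1, c=M0/2=0, d=(M1−M0)/(6·1)=-39/16, b=Δ0−h0·(2M0+M1)/6=135/16
seg 1: a=5, c=M1/2=-117/16, d=(M2−M1)/(6·2)=5/2, b=Δ1−h1·(2M1+M2)/6=9/8
seg 2: a=-2, c=M2/2=123/16, d=(M3−M2)/(6·1)=-41/16, b=Δ2−h2·(2M2+M3)/6=15/8
t_q=15/4 → seg 2, τ=3/4; S=-2+15/8·τ+123/16·τ²+-41/16·τ³=2713/1024

  seg 0: a=-1 b=135/16 c=0 d=-39/16
  seg 1: a=5 b=9/8 c=-117/16 d=5/2
  seg 2: a=-2 b=15/8 c=123/16 d=-41/16
S(15/4) = 2713/1024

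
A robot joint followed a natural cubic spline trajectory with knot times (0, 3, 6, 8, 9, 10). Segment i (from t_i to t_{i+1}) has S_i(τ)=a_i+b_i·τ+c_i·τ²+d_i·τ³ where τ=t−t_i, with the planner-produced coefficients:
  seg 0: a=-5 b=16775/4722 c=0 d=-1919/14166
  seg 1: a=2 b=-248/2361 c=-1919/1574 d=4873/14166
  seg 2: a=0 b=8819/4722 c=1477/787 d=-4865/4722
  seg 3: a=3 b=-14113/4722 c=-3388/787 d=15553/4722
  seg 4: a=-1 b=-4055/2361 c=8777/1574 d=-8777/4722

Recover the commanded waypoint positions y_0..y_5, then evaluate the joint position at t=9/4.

y_0 = S_0(0) = a_0 = -5
y_1 = S_1(0) = a_1 = 2
y_2 = S_2(0) = a_2 = 0
y_3 = S_3(0) = a_3 = 3
y_4 = S_4(0) = a_4 = -1
y_5 = S_4(1) = 1
t_q=9/4 is in segment 0 (τ=9/4); S_0(τ)=146081/100736

y_0=-5 y_1=2 y_2=0 y_3=3 y_4=-1 y_5=1
S(9/4) = 146081/100736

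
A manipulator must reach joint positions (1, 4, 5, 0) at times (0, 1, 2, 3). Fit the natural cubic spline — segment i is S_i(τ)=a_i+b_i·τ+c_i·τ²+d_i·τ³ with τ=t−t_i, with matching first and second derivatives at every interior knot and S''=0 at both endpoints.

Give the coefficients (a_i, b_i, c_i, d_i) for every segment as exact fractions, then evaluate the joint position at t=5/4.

  seg 0: a=1 b=47/15 c=0 d=-2/15
  seg 1: a=4 b=41/15 c=-2/5 d=-4/3
  seg 2: a=5 b=-31/15 c=-22/5 d=22/15
S(5/4) = 371/80

Δ: Δ0=3, Δ1=1, Δ2=-5
row 1: diag=4, rhs=-12; c'=1/4, d'=-3
row 2: denom=4−1·1/4=15/4; d'=(-36−1·-3)/(15/4)=-44/5
back: M2=-44/5
back: M1=-3−1/4·-44/5=-4/5
M: M0=0, M1=-4/5, M2=-44/5, M3=0
seg 0: a=1, c=M0/2=0, d=(M1−M0)/(6·1)=-2/15, b=Δ0−h0·(2M0+M1)/6=47/15
seg 1: a=4, c=M1/2=-2/5, d=(M2−M1)/(6·1)=-4/3, b=Δ1−h1·(2M1+M2)/6=41/15
seg 2: a=5, c=M2/2=-22/5, d=(M3−M2)/(6·1)=22/15, b=Δ2−h2·(2M2+M3)/6=-31/15
t_q=5/4 → seg 1, τ=1/4; S=4+41/15·τ+-2/5·τ²+-4/3·τ³=371/80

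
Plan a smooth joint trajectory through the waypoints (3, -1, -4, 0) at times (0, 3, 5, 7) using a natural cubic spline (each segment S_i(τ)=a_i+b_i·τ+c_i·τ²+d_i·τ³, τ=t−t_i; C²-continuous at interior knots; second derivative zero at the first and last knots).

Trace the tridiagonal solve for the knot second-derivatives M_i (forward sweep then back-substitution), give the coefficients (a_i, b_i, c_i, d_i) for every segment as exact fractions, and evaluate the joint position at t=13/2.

  seg 0: a=3 b=-229/228 c=0 d=-25/684
  seg 1: a=-1 b=-227/114 c=-25/76 d=131/456
  seg 2: a=-4 b=8/57 c=53/38 d=-53/228
S(13/2) = -873/608

Δ: Δ0=-4/3, Δ1=-3/2, Δ2=2
row 1: diag=10, rhs=-1; c'=1/5, d'=-1/10
row 2: denom=8−2·1/5=38/5; d'=(21−2·-1/10)/(38/5)=53/19
back: M2=53/19
back: M1=-1/10−1/5·53/19=-25/38
M: M0=0, M1=-25/38, M2=53/19, M3=0
seg 0: a=3, c=M0/2=0, d=(M1−M0)/(6·3)=-25/684, b=Δ0−h0·(2M0+M1)/6=-229/228
seg 1: a=-1, c=M1/2=-25/76, d=(M2−M1)/(6·2)=131/456, b=Δ1−h1·(2M1+M2)/6=-227/114
seg 2: a=-4, c=M2/2=53/38, d=(M3−M2)/(6·2)=-53/228, b=Δ2−h2·(2M2+M3)/6=8/57
t_q=13/2 → seg 2, τ=3/2; S=-4+8/57·τ+53/38·τ²+-53/228·τ³=-873/608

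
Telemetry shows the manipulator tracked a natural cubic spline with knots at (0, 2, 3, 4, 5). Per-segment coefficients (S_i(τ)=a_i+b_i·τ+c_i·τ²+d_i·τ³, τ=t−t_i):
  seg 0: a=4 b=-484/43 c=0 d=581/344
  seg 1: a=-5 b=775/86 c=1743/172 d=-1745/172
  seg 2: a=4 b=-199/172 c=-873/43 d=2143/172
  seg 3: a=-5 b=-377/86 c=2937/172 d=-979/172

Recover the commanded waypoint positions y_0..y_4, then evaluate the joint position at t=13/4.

y_0=4 y_1=-5 y_2=4 y_3=-5 y_4=2
S(13/4) = 29023/11008

y_0 = S_0(0) = a_0 = 4
y_1 = S_1(0) = a_1 = -5
y_2 = S_2(0) = a_2 = 4
y_3 = S_3(0) = a_3 = -5
y_4 = S_3(1) = 2
t_q=13/4 is in segment 2 (τ=1/4); S_2(τ)=29023/11008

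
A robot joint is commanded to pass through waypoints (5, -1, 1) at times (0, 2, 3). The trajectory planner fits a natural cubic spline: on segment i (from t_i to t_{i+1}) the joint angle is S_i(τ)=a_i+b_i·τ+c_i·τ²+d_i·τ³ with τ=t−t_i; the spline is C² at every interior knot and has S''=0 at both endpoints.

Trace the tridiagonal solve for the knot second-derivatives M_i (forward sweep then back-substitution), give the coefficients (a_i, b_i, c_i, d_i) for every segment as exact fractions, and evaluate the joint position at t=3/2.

Δ: Δ0=-3, Δ1=2
row 1: diag=6, rhs=30; c'=1/6, d'=5
back: M1=5
M: M0=0, M1=5, M2=0
seg 0: a=5, c=M0/2=0, d=(M1−M0)/(6·2)=5/12, b=Δ0−h0·(2M0+M1)/6=-14/3
seg 1: a=-1, c=M1/2=5/2, d=(M2−M1)/(6·1)=-5/6, b=Δ1−h1·(2M1+M2)/6=1/3
t_q=3/2 → seg 0, τ=3/2; S=5+-14/3·τ+0·τ²+5/12·τ³=-19/32

  seg 0: a=5 b=-14/3 c=0 d=5/12
  seg 1: a=-1 b=1/3 c=5/2 d=-5/6
S(3/2) = -19/32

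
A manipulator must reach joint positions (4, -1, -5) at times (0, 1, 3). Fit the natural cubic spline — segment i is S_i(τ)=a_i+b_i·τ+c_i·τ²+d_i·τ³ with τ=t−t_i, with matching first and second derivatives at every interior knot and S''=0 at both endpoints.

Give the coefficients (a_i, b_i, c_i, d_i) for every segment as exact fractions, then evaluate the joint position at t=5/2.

  seg 0: a=4 b=-11/2 c=0 d=1/2
  seg 1: a=-1 b=-4 c=3/2 d=-1/4
S(5/2) = -143/32

Δ: Δ0=-5, Δ1=-2
row 1: diag=6, rhs=18; c'=1/3, d'=3
back: M1=3
M: M0=0, M1=3, M2=0
seg 0: a=4, c=M0/2=0, d=(M1−M0)/(6·1)=1/2, b=Δ0−h0·(2M0+M1)/6=-11/2
seg 1: a=-1, c=M1/2=3/2, d=(M2−M1)/(6·2)=-1/4, b=Δ1−h1·(2M1+M2)/6=-4
t_q=5/2 → seg 1, τ=3/2; S=-1+-4·τ+3/2·τ²+-1/4·τ³=-143/32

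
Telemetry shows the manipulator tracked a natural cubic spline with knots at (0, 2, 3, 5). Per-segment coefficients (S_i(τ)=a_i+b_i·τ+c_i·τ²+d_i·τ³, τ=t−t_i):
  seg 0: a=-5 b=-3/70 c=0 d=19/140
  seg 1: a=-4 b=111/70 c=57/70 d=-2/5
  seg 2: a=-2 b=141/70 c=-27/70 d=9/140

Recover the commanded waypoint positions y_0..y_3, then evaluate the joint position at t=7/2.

y_0=-5 y_1=-4 y_2=-2 y_3=1
S(7/2) = -173/160

y_0 = S_0(0) = a_0 = -5
y_1 = S_1(0) = a_1 = -4
y_2 = S_2(0) = a_2 = -2
y_3 = S_2(2) = 1
t_q=7/2 is in segment 2 (τ=1/2); S_2(τ)=-173/160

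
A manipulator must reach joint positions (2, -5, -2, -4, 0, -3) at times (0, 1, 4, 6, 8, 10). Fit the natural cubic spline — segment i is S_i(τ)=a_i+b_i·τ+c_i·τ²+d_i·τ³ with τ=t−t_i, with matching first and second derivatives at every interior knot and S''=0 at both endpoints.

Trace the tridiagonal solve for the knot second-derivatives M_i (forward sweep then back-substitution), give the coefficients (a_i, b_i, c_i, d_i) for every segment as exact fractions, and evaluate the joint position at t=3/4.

Δ: Δ0=-7, Δ1=1, Δ2=-1, Δ3=2, Δ4=-3/2
row 1: diag=8, rhs=48; c'=3/8, d'=6
row 2: denom=10−3·3/8=71/8; d'=(-12−3·6)/(71/8)=-240/71
row 3: denom=8−2·16/71=536/71; d'=(18−2·-240/71)/(536/71)=879/268
row 4: denom=8−2·71/268=1001/134; d'=(-21−2·879/268)/(1001/134)=-3693/1001
back: M4=-3693/1001
back: M3=879/268−71/268·-3693/1001=8523/2002
back: M2=-240/71−16/71·8523/2002=-4344/1001
back: M1=6−3/8·-4344/1001=7635/1001
M: M0=0, M1=7635/1001, M2=-4344/1001, M3=8523/2002, M4=-3693/1001, M5=0
seg 0: a=2, c=M0/2=0, d=(M1−M0)/(6·1)=2545/2002, b=Δ0−h0·(2M0+M1)/6=-16559/2002
seg 1: a=-5, c=M1/2=7635/2002, d=(M2−M1)/(6·3)=-121/182, b=Δ1−h1·(2M1+M2)/6=-4462/1001
seg 2: a=-2, c=M2/2=-2172/1001, d=(M3−M2)/(6·2)=5737/8008, b=Δ2−h2·(2M2+M3)/6=73/154
seg 3: a=-4, c=M3/2=8523/4004, d=(M4−M3)/(6·2)=-5303/8008, b=Δ3−h3·(2M3+M4)/6=56/143
seg 4: a=0, c=M4/2=-3693/2002, d=(M5−M4)/(6·2)=1231/4004, b=Δ4−h4·(2M4+M5)/6=1921/2002
t_q=3/4 → seg 0, τ=3/4; S=2+-16559/2002·τ+0·τ²+2545/2002·τ³=-67123/18304

  seg 0: a=2 b=-16559/2002 c=0 d=2545/2002
  seg 1: a=-5 b=-4462/1001 c=7635/2002 d=-121/182
  seg 2: a=-2 b=73/154 c=-2172/1001 d=5737/8008
  seg 3: a=-4 b=56/143 c=8523/4004 d=-5303/8008
  seg 4: a=0 b=1921/2002 c=-3693/2002 d=1231/4004
S(3/4) = -67123/18304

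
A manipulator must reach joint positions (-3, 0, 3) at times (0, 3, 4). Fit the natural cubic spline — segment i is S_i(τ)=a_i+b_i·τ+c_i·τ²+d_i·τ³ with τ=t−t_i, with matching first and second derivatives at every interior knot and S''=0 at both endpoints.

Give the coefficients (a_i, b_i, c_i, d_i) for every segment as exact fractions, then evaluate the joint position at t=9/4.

  seg 0: a=-3 b=1/4 c=0 d=1/12
  seg 1: a=0 b=5/2 c=3/4 d=-1/4
S(9/4) = -381/256

Δ: Δ0=1, Δ1=3
row 1: diag=8, rhs=12; c'=1/8, d'=3/2
back: M1=3/2
M: M0=0, M1=3/2, M2=0
seg 0: a=-3, c=M0/2=0, d=(M1−M0)/(6·3)=1/12, b=Δ0−h0·(2M0+M1)/6=1/4
seg 1: a=0, c=M1/2=3/4, d=(M2−M1)/(6·1)=-1/4, b=Δ1−h1·(2M1+M2)/6=5/2
t_q=9/4 → seg 0, τ=9/4; S=-3+1/4·τ+0·τ²+1/12·τ³=-381/256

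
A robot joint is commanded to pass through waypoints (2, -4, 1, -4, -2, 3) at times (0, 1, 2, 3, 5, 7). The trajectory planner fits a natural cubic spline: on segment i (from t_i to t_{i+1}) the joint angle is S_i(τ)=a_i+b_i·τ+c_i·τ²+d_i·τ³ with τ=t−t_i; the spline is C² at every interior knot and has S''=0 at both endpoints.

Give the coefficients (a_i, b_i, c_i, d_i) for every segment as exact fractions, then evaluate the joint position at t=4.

  seg 0: a=2 b=-6101/628 c=0 d=2333/628
  seg 1: a=-4 b=449/314 c=6999/628 d=-4757/628
  seg 2: a=1 b=625/628 c=-1818/157 d=3507/628
  seg 3: a=-4 b=-1699/314 c=3249/628 d=-309/314
  seg 4: a=-2 b=1091/314 c=-459/628 d=153/1256
S(4) = -3279/628

Δ: Δ0=-6, Δ1=5, Δ2=-5, Δ3=1, Δ4=5/2
row 1: diag=4, rhs=66; c'=1/4, d'=33/2
row 2: denom=4−1·1/4=15/4; d'=(-60−1·33/2)/(15/4)=-102/5
row 3: denom=6−1·4/15=86/15; d'=(36−1·-102/5)/(86/15)=423/43
row 4: denom=8−2·15/43=314/43; d'=(9−2·423/43)/(314/43)=-459/314
back: M4=-459/314
back: M3=423/43−15/43·-459/314=3249/314
back: M2=-102/5−4/15·3249/314=-3636/157
back: M1=33/2−1/4·-3636/157=6999/314
M: M0=0, M1=6999/314, M2=-3636/157, M3=3249/314, M4=-459/314, M5=0
seg 0: a=2, c=M0/2=0, d=(M1−M0)/(6·1)=2333/628, b=Δ0−h0·(2M0+M1)/6=-6101/628
seg 1: a=-4, c=M1/2=6999/628, d=(M2−M1)/(6·1)=-4757/628, b=Δ1−h1·(2M1+M2)/6=449/314
seg 2: a=1, c=M2/2=-1818/157, d=(M3−M2)/(6·1)=3507/628, b=Δ2−h2·(2M2+M3)/6=625/628
seg 3: a=-4, c=M3/2=3249/628, d=(M4−M3)/(6·2)=-309/314, b=Δ3−h3·(2M3+M4)/6=-1699/314
seg 4: a=-2, c=M4/2=-459/628, d=(M5−M4)/(6·2)=153/1256, b=Δ4−h4·(2M4+M5)/6=1091/314
t_q=4 → seg 3, τ=1; S=-4+-1699/314·τ+3249/628·τ²+-309/314·τ³=-3279/628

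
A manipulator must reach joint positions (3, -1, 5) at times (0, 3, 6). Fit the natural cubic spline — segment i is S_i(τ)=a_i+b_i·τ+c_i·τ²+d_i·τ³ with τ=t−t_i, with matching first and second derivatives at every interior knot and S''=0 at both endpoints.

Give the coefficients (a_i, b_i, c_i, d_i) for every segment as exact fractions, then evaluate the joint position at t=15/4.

  seg 0: a=3 b=-13/6 c=0 d=5/54
  seg 1: a=-1 b=1/3 c=5/6 d=-5/54
S(15/4) = -41/128

Δ: Δ0=-4/3, Δ1=2
row 1: diag=12, rhs=20; c'=1/4, d'=5/3
back: M1=5/3
M: M0=0, M1=5/3, M2=0
seg 0: a=3, c=M0/2=0, d=(M1−M0)/(6·3)=5/54, b=Δ0−h0·(2M0+M1)/6=-13/6
seg 1: a=-1, c=M1/2=5/6, d=(M2−M1)/(6·3)=-5/54, b=Δ1−h1·(2M1+M2)/6=1/3
t_q=15/4 → seg 1, τ=3/4; S=-1+1/3·τ+5/6·τ²+-5/54·τ³=-41/128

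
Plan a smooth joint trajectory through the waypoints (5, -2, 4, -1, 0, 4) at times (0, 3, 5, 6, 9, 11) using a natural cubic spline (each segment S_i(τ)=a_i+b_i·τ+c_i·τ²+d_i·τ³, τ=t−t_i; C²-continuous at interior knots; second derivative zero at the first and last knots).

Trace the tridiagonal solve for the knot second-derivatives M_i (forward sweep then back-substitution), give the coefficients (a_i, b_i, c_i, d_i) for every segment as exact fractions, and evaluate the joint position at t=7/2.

  seg 0: a=5 b=-3233/646 c=0 d=5177/17442
  seg 1: a=-2 b=972/323 c=5177/1938 d=-2593/1938
  seg 2: a=4 b=-2288/969 c=-10381/1938 d=5267/1938
  seg 3: a=-1 b=-187/38 c=2710/969 d=-6077/17442
  seg 4: a=0 b=792/323 c=-219/646 d=73/1292
S(7/2) = 27/5168

Δ: Δ0=-7/3, Δ1=3, Δ2=-5, Δ3=1/3, Δ4=2
row 1: diag=10, rhs=32; c'=1/5, d'=16/5
row 2: denom=6−2·1/5=28/5; d'=(-48−2·16/5)/(28/5)=-68/7
row 3: denom=8−1·5/28=219/28; d'=(32−1·-68/7)/(219/28)=16/3
row 4: denom=10−3·28/73=646/73; d'=(10−3·16/3)/(646/73)=-219/323
back: M4=-219/323
back: M3=16/3−28/73·-219/323=5420/969
back: M2=-68/7−5/28·5420/969=-10381/969
back: M1=16/5−1/5·-10381/969=5177/969
M: M0=0, M1=5177/969, M2=-10381/969, M3=5420/969, M4=-219/323, M5=0
seg 0: a=5, c=M0/2=0, d=(M1−M0)/(6·3)=5177/17442, b=Δ0−h0·(2M0+M1)/6=-3233/646
seg 1: a=-2, c=M1/2=5177/1938, d=(M2−M1)/(6·2)=-2593/1938, b=Δ1−h1·(2M1+M2)/6=972/323
seg 2: a=4, c=M2/2=-10381/1938, d=(M3−M2)/(6·1)=5267/1938, b=Δ2−h2·(2M2+M3)/6=-2288/969
seg 3: a=-1, c=M3/2=2710/969, d=(M4−M3)/(6·3)=-6077/17442, b=Δ3−h3·(2M3+M4)/6=-187/38
seg 4: a=0, c=M4/2=-219/646, d=(M5−M4)/(6·2)=73/1292, b=Δ4−h4·(2M4+M5)/6=792/323
t_q=7/2 → seg 1, τ=1/2; S=-2+972/323·τ+5177/1938·τ²+-2593/1938·τ³=27/5168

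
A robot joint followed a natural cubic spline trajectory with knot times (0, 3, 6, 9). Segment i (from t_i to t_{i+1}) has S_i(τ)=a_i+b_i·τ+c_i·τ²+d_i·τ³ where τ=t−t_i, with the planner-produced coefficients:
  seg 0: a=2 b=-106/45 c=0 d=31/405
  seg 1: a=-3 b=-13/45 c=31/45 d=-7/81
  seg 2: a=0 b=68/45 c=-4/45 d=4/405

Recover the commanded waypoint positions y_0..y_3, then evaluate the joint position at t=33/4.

y_0=2 y_1=-3 y_2=0 y_3=4
S(33/4) = 49/16

y_0 = S_0(0) = a_0 = 2
y_1 = S_1(0) = a_1 = -3
y_2 = S_2(0) = a_2 = 0
y_3 = S_2(3) = 4
t_q=33/4 is in segment 2 (τ=9/4); S_2(τ)=49/16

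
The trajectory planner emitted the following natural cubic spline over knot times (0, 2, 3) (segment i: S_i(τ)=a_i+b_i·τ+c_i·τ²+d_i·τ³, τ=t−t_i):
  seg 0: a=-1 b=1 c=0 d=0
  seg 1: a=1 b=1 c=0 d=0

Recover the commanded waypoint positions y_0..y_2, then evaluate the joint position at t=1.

y_0 = S_0(0) = a_0 = -1
y_1 = S_1(0) = a_1 = 1
y_2 = S_1(1) = 2
t_q=1 is in segment 0 (τ=1); S_0(τ)=0

y_0=-1 y_1=1 y_2=2
S(1) = 0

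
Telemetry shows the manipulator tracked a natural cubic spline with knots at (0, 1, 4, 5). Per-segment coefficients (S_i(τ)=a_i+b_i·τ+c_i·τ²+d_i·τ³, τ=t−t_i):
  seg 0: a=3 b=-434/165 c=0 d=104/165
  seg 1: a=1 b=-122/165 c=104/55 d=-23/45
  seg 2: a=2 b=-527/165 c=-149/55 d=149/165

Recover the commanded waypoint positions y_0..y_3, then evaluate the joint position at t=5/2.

y_0 = S_0(0) = a_0 = 3
y_1 = S_1(0) = a_1 = 1
y_2 = S_2(0) = a_2 = 2
y_3 = S_2(1) = -3
t_q=5/2 is in segment 1 (τ=3/2); S_1(τ)=213/88

y_0=3 y_1=1 y_2=2 y_3=-3
S(5/2) = 213/88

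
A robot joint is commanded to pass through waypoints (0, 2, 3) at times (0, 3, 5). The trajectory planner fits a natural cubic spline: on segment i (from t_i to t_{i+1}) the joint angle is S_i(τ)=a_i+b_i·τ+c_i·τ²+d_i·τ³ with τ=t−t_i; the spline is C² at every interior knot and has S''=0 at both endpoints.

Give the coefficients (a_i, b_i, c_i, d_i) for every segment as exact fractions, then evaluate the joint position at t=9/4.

  seg 0: a=0 b=43/60 c=0 d=-1/180
  seg 1: a=2 b=17/30 c=-1/20 d=1/120
S(9/4) = 1983/1280

Δ: Δ0=2/3, Δ1=1/2
row 1: diag=10, rhs=-1; c'=1/5, d'=-1/10
back: M1=-1/10
M: M0=0, M1=-1/10, M2=0
seg 0: a=0, c=M0/2=0, d=(M1−M0)/(6·3)=-1/180, b=Δ0−h0·(2M0+M1)/6=43/60
seg 1: a=2, c=M1/2=-1/20, d=(M2−M1)/(6·2)=1/120, b=Δ1−h1·(2M1+M2)/6=17/30
t_q=9/4 → seg 0, τ=9/4; S=0+43/60·τ+0·τ²+-1/180·τ³=1983/1280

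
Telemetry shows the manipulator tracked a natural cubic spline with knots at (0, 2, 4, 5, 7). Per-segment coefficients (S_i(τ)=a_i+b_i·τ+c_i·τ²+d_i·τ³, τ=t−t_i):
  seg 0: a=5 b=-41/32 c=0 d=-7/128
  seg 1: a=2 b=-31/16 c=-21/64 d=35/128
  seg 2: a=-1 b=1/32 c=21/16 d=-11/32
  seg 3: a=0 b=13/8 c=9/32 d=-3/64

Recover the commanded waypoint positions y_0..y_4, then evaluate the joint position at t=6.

y_0=5 y_1=2 y_2=-1 y_3=0 y_4=4
S(6) = 119/64

y_0 = S_0(0) = a_0 = 5
y_1 = S_1(0) = a_1 = 2
y_2 = S_2(0) = a_2 = -1
y_3 = S_3(0) = a_3 = 0
y_4 = S_3(2) = 4
t_q=6 is in segment 3 (τ=1); S_3(τ)=119/64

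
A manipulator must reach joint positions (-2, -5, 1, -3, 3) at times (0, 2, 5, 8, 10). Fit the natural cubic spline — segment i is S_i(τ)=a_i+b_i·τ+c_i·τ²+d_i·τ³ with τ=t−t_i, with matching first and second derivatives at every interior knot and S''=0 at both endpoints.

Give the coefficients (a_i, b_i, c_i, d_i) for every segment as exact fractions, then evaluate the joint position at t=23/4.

  seg 0: a=-2 b=-517/204 c=0 d=211/816
  seg 1: a=-5 b=29/51 c=211/136 d=-1315/3672
  seg 2: a=1 b=5/24 c=-341/204 d=1417/3672
  seg 3: a=-3 b=61/102 c=245/136 d=-245/816
S(23/4) = 3297/8704

Δ: Δ0=-3/2, Δ1=2, Δ2=-4/3, Δ3=3
row 1: diag=10, rhs=21; c'=3/10, d'=21/10
row 2: denom=12−3·3/10=111/10; d'=(-20−3·21/10)/(111/10)=-263/111
row 3: denom=10−3·10/37=340/37; d'=(26−3·-263/111)/(340/37)=245/68
back: M3=245/68
back: M2=-263/111−10/37·245/68=-341/102
back: M1=21/10−3/10·-341/102=211/68
M: M0=0, M1=211/68, M2=-341/102, M3=245/68, M4=0
seg 0: a=-2, c=M0/2=0, d=(M1−M0)/(6·2)=211/816, b=Δ0−h0·(2M0+M1)/6=-517/204
seg 1: a=-5, c=M1/2=211/136, d=(M2−M1)/(6·3)=-1315/3672, b=Δ1−h1·(2M1+M2)/6=29/51
seg 2: a=1, c=M2/2=-341/204, d=(M3−M2)/(6·3)=1417/3672, b=Δ2−h2·(2M2+M3)/6=5/24
seg 3: a=-3, c=M3/2=245/136, d=(M4−M3)/(6·2)=-245/816, b=Δ3−h3·(2M3+M4)/6=61/102
t_q=23/4 → seg 2, τ=3/4; S=1+5/24·τ+-341/204·τ²+1417/3672·τ³=3297/8704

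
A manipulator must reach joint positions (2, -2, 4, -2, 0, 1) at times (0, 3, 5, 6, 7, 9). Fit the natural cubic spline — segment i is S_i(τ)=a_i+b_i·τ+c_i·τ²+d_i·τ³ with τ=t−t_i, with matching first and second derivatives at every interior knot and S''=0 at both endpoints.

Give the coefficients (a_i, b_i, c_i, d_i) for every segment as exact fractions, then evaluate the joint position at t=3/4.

  seg 0: a=2 b=-14677/3684 c=0 d=1085/3684
  seg 1: a=-2 b=7309/1842 c=3255/1228 d=-2887/1842
  seg 2: a=4 b=-7805/1842 c=-8293/1228 d=18385/3684
  seg 3: a=-2 b=-10213/3684 c=2523/307 d=-12695/3684
  seg 4: a=0 b=6127/1842 c=-2603/1228 d=2603/7368
S(3/4) = -67883/78592

Δ: Δ0=-4/3, Δ1=3, Δ2=-6, Δ3=2, Δ4=1/2
row 1: diag=10, rhs=26; c'=1/5, d'=13/5
row 2: denom=6−2·1/5=28/5; d'=(-54−2·13/5)/(28/5)=-74/7
row 3: denom=4−1·5/28=107/28; d'=(48−1·-74/7)/(107/28)=1640/107
row 4: denom=6−1·28/107=614/107; d'=(-9−1·1640/107)/(614/107)=-2603/614
back: M4=-2603/614
back: M3=1640/107−28/107·-2603/614=5046/307
back: M2=-74/7−5/28·5046/307=-8293/614
back: M1=13/5−1/5·-8293/614=3255/614
M: M0=0, M1=3255/614, M2=-8293/614, M3=5046/307, M4=-2603/614, M5=0
seg 0: a=2, c=M0/2=0, d=(M1−M0)/(6·3)=1085/3684, b=Δ0−h0·(2M0+M1)/6=-14677/3684
seg 1: a=-2, c=M1/2=3255/1228, d=(M2−M1)/(6·2)=-2887/1842, b=Δ1−h1·(2M1+M2)/6=7309/1842
seg 2: a=4, c=M2/2=-8293/1228, d=(M3−M2)/(6·1)=18385/3684, b=Δ2−h2·(2M2+M3)/6=-7805/1842
seg 3: a=-2, c=M3/2=2523/307, d=(M4−M3)/(6·1)=-12695/3684, b=Δ3−h3·(2M3+M4)/6=-10213/3684
seg 4: a=0, c=M4/2=-2603/1228, d=(M5−M4)/(6·2)=2603/7368, b=Δ4−h4·(2M4+M5)/6=6127/1842
t_q=3/4 → seg 0, τ=3/4; S=2+-14677/3684·τ+0·τ²+1085/3684·τ³=-67883/78592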